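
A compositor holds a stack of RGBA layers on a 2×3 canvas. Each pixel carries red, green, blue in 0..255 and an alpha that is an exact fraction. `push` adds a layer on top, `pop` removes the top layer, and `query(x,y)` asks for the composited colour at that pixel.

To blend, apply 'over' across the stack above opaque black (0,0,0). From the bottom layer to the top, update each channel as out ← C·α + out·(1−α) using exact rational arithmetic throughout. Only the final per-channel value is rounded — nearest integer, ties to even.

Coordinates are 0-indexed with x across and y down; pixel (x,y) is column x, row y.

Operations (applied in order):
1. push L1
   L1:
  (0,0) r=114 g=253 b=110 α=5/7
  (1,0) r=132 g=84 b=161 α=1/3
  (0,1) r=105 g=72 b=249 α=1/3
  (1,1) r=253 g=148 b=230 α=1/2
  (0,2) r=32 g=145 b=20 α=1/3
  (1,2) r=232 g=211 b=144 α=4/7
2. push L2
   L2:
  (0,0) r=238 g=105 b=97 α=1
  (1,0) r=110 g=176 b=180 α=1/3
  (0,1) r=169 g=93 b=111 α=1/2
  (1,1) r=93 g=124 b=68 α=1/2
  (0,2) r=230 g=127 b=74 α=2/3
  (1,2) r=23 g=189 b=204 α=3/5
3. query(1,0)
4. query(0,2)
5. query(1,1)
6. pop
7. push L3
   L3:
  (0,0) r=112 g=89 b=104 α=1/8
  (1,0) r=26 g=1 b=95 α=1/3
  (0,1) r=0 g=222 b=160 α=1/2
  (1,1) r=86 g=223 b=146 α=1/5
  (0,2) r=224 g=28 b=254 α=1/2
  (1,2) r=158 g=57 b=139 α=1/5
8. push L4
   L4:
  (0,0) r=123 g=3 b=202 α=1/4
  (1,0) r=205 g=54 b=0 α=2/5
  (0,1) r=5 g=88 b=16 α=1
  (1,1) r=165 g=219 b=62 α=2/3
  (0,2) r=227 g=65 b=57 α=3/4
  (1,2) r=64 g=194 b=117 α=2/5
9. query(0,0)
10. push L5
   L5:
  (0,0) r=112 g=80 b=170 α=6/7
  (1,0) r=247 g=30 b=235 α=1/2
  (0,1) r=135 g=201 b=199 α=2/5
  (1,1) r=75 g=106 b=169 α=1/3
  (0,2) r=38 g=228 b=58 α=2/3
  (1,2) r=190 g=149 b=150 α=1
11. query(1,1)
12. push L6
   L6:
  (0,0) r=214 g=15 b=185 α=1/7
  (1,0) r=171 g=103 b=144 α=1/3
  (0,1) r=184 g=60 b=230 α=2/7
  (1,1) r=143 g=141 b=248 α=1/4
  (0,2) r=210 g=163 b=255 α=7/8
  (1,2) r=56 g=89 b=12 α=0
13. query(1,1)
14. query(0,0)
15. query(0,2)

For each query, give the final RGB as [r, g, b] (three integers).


at x=1,y=0 over L1,L2:
L1 α=1/3: [44, 28, 161/3]
L2 α=1/3: [66, 232/3, 862/9]
rounded: [66, 77, 96]

at x=0,y=2 over L1,L2:
+L1 (α=1/3) → [32/3, 145/3, 20/3]
+L2 (α=2/3) → [1412/9, 907/9, 464/9]
→ [157, 101, 52]

at x=1,y=1 over L1,L2:
after L1 α=1/2: [253/2, 74, 115]
after L2 α=1/2: [439/4, 99, 183/2]
→ [110, 99, 92]

(0,0) stack=L1,L3,L4; from [0,0,0]:
L1 α=5/7: [570/7, 1265/7, 550/7]
L3 α=1/8: [341/4, 677/4, 327/4]
L4 α=1/4: [1515/16, 2043/16, 1789/16]
= [95, 128, 112]

at x=1,y=1 over L1,L3,L4,L5:
after L1 α=1/2: [253/2, 74, 115]
after L3 α=1/5: [592/5, 519/5, 606/5]
after L4 α=2/3: [2242/15, 903/5, 1226/15]
after L5 α=1/3: [5609/45, 2336/15, 4987/45]
→ [125, 156, 111]

(1,1) stack=L1,L3,L4,L5,L6; from [0,0,0]:
L1 α=1/2: [253/2, 74, 115]
L3 α=1/5: [592/5, 519/5, 606/5]
L4 α=2/3: [2242/15, 903/5, 1226/15]
L5 α=1/3: [5609/45, 2336/15, 4987/45]
L6 α=1/4: [3877/30, 3041/20, 8707/60]
→ [129, 152, 145]

at x=0,y=0 over L1,L3,L4,L5,L6:
L1 α=5/7: [570/7, 1265/7, 550/7]
L3 α=1/8: [341/4, 677/4, 327/4]
L4 α=1/4: [1515/16, 2043/16, 1789/16]
L5 α=6/7: [12267/112, 1389/16, 2587/16]
L6 α=1/7: [48785/392, 4287/56, 9241/56]
rounded: [124, 77, 165]

query (0,2) [L1,L3,L4,L5,L6] — begin 0,0,0
+L1 (α=1/3) → [32/3, 145/3, 20/3]
+L3 (α=1/2) → [352/3, 229/6, 391/3]
+L4 (α=3/4) → [2395/12, 1399/24, 226/3]
+L5 (α=2/3) → [3307/36, 12343/72, 574/9]
+L6 (α=7/8) → [56227/288, 94495/576, 16639/72]
rounded: [195, 164, 231]


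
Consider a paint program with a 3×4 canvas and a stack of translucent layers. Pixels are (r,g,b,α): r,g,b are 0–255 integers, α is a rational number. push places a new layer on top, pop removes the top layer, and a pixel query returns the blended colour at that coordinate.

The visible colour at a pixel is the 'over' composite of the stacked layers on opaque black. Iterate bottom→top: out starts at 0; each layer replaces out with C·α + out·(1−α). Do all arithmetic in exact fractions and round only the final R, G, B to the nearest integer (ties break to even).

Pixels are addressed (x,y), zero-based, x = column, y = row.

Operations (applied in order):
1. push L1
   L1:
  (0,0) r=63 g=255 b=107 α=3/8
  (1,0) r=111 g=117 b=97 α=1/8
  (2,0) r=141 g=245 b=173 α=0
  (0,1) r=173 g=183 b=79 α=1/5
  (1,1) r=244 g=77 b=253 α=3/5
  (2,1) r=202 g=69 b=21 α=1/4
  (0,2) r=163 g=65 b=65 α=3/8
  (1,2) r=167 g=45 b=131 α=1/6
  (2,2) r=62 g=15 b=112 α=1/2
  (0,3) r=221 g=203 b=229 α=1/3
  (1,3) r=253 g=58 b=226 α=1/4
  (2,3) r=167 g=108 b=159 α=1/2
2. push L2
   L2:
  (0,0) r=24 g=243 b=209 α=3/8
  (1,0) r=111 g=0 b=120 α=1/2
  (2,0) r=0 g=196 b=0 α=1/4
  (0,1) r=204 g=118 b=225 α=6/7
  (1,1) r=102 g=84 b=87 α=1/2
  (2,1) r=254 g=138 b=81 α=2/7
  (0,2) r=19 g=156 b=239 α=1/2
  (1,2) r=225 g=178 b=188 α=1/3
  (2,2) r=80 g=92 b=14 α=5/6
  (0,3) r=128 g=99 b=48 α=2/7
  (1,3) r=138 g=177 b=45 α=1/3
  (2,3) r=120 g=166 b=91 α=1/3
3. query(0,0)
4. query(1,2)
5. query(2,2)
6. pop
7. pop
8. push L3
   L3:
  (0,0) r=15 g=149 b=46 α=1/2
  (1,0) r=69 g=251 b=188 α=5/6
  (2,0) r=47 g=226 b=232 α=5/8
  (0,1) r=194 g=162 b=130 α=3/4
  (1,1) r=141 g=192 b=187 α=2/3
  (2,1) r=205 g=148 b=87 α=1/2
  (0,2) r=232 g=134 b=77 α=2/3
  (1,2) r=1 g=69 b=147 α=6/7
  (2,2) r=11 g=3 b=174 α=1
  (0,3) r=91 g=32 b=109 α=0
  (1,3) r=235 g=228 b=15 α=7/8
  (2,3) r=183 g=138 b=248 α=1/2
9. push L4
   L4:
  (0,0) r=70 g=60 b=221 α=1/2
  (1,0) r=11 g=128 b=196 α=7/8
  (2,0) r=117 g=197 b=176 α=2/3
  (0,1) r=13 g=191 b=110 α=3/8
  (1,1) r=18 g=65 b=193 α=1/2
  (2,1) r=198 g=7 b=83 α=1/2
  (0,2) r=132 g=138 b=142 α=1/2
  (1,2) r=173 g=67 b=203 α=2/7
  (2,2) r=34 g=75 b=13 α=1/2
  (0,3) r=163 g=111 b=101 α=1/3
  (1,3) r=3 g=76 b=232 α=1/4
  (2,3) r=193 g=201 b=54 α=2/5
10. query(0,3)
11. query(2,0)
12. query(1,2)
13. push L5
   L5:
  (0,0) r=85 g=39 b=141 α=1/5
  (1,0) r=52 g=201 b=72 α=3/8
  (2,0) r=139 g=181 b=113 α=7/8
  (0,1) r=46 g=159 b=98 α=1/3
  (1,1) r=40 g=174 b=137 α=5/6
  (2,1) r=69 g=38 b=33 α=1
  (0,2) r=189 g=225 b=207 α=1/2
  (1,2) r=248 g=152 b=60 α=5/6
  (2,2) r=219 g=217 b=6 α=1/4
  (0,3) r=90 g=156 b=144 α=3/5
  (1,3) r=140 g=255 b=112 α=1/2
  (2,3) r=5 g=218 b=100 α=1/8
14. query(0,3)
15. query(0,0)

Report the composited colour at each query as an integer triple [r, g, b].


at x=0,y=0 over L1,L2:
L1 α=3/8: [189/8, 765/8, 321/8]
L2 α=3/8: [1521/64, 9657/64, 6621/64]
→ [24, 151, 103]

query (1,2) [L1,L2] — begin 0,0,0
+L1 (α=1/6) → [167/6, 15/2, 131/6]
+L2 (α=1/3) → [842/9, 193/3, 695/9]
= [94, 64, 77]

query (2,2) [L1,L2] — begin 0,0,0
+L1 (α=1/2) → [31, 15/2, 56]
+L2 (α=5/6) → [431/6, 935/12, 21]
→ [72, 78, 21]

at x=0,y=3 over L3,L4:
L3 α=0: [0, 0, 0]
L4 α=1/3: [163/3, 37, 101/3]
= [54, 37, 34]

at x=2,y=0 over L3,L4:
L3 α=5/8: [235/8, 565/4, 145]
L4 α=2/3: [2107/24, 2141/12, 497/3]
= [88, 178, 166]

at x=1,y=2 over L3,L4:
+L3 (α=6/7) → [6/7, 414/7, 126]
+L4 (α=2/7) → [2452/49, 3008/49, 148]
= [50, 61, 148]

(0,3) stack=L3,L4,L5; from [0,0,0]:
L3 α=0: [0, 0, 0]
L4 α=1/3: [163/3, 37, 101/3]
L5 α=3/5: [1136/15, 542/5, 1498/15]
→ [76, 108, 100]

query (0,0) [L3,L4,L5] — begin 0,0,0
+L3 (α=1/2) → [15/2, 149/2, 23]
+L4 (α=1/2) → [155/4, 269/4, 122]
+L5 (α=1/5) → [48, 308/5, 629/5]
→ [48, 62, 126]


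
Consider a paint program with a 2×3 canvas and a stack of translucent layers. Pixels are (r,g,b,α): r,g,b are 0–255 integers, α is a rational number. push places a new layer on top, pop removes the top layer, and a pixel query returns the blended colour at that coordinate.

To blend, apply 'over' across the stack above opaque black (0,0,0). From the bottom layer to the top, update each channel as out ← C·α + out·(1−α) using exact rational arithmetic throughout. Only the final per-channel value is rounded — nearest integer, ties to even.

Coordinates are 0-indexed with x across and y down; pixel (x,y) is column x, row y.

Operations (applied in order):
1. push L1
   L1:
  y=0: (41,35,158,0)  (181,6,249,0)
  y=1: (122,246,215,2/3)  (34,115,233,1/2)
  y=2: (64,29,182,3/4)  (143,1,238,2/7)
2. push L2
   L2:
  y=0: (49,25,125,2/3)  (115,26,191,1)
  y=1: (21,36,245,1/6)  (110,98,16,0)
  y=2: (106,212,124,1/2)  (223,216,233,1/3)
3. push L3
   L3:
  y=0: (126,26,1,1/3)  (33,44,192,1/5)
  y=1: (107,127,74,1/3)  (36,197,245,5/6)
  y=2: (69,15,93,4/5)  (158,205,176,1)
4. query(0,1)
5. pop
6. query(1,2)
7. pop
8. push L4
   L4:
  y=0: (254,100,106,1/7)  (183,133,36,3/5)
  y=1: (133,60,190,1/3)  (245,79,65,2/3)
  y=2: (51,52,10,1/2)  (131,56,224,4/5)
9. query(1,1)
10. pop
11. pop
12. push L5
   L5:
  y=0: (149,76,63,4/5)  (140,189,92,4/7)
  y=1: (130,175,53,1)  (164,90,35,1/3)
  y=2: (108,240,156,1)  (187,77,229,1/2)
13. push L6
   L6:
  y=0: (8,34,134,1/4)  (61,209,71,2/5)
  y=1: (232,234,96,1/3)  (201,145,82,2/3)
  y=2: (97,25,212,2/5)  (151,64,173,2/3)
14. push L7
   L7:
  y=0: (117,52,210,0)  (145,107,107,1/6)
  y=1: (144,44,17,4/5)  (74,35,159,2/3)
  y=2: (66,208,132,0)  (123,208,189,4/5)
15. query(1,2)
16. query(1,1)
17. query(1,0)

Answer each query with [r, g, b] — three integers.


query (0,1) [L1,L2,L3] — begin 0,0,0
+L1 (α=2/3) → [244/3, 164, 430/3]
+L2 (α=1/6) → [1283/18, 428/3, 2885/18]
+L3 (α=1/3) → [2246/27, 1237/9, 3551/27]
= [83, 137, 132]

at x=1,y=2 over L1,L2:
L1 α=2/7: [286/7, 2/7, 68]
L2 α=1/3: [711/7, 1516/21, 123]
= [102, 72, 123]

at x=1,y=1 over L1,L4:
after L1 α=1/2: [17, 115/2, 233/2]
after L4 α=2/3: [169, 431/6, 493/6]
rounded: [169, 72, 82]

(1,2) stack=L5,L6,L7; from [0,0,0]:
after L5 α=1/2: [187/2, 77/2, 229/2]
after L6 α=2/3: [791/6, 111/2, 307/2]
after L7 α=4/5: [3743/30, 355/2, 1819/10]
= [125, 178, 182]

at x=1,y=1 over L5,L6,L7:
+L5 (α=1/3) → [164/3, 30, 35/3]
+L6 (α=2/3) → [1370/9, 320/3, 527/9]
+L7 (α=2/3) → [2702/27, 530/9, 3389/27]
→ [100, 59, 126]

at x=1,y=0 over L5,L6,L7:
+L5 (α=4/7) → [80, 108, 368/7]
+L6 (α=2/5) → [362/5, 742/5, 2098/35]
+L7 (α=1/6) → [169/2, 283/2, 949/14]
= [84, 142, 68]


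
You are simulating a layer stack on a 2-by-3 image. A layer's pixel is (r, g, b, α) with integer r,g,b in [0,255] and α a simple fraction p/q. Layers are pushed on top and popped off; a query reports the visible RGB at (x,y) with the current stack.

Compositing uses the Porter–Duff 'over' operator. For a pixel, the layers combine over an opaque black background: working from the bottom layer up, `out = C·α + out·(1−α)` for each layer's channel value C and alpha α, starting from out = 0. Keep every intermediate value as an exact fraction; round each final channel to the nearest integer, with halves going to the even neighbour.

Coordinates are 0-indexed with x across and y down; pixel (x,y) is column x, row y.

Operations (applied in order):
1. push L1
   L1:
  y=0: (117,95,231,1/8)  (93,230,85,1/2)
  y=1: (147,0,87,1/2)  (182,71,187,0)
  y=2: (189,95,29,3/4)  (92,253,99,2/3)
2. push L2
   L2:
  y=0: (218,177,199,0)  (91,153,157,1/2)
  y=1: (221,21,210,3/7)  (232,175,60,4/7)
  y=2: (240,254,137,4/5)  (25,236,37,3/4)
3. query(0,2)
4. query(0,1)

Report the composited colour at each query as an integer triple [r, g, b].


at x=0,y=2 over L1,L2:
+L1 (α=3/4) → [567/4, 285/4, 87/4]
+L2 (α=4/5) → [4407/20, 4349/20, 2279/20]
rounded: [220, 217, 114]

query (0,1) [L1,L2] — begin 0,0,0
+L1 (α=1/2) → [147/2, 0, 87/2]
+L2 (α=3/7) → [957/7, 9, 804/7]
→ [137, 9, 115]


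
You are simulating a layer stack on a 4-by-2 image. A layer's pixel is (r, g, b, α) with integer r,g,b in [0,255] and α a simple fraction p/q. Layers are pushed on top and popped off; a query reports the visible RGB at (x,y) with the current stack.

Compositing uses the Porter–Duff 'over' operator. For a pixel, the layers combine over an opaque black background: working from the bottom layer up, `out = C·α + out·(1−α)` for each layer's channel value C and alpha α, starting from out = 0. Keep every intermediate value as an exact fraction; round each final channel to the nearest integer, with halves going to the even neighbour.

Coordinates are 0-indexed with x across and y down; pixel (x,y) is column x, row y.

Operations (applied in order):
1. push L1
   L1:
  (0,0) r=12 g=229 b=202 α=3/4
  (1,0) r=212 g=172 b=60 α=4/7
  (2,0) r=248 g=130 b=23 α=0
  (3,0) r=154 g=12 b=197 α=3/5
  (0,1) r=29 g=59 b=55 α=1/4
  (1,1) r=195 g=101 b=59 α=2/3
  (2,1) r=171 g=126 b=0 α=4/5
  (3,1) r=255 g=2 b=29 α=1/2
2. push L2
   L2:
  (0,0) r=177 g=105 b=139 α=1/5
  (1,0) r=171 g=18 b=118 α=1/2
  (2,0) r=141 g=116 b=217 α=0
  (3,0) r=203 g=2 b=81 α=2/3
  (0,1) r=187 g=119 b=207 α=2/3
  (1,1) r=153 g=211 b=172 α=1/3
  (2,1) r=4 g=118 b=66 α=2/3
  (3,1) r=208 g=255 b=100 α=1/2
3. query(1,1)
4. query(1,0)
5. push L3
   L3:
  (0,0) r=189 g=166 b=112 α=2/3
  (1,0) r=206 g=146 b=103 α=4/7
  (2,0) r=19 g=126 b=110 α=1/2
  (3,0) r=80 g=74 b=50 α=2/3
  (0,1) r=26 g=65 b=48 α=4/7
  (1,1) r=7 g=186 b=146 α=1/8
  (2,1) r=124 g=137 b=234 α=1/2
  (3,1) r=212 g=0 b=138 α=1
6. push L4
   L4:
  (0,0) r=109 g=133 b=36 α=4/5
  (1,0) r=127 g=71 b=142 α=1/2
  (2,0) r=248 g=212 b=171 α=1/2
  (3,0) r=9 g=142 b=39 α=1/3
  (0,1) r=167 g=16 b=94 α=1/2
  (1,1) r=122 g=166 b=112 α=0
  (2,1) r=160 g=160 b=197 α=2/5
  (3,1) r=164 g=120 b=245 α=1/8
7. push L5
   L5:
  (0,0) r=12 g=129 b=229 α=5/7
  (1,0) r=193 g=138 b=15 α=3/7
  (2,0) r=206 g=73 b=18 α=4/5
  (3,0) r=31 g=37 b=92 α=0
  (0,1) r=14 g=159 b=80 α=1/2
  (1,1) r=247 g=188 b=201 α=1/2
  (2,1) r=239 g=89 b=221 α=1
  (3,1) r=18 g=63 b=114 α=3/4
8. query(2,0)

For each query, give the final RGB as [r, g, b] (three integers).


query (1,1) [L1,L2] — begin 0,0,0
L1 α=2/3: [130, 202/3, 118/3]
L2 α=1/3: [413/3, 1037/9, 752/9]
= [138, 115, 84]

query (1,0) [L1,L2] — begin 0,0,0
after L1 α=4/7: [848/7, 688/7, 240/7]
after L2 α=1/2: [2045/14, 407/7, 533/7]
= [146, 58, 76]

query (2,0) [L1,L2,L3,L4,L5] — begin 0,0,0
after L1 α=0: [0, 0, 0]
after L2 α=0: [0, 0, 0]
after L3 α=1/2: [19/2, 63, 55]
after L4 α=1/2: [515/4, 275/2, 113]
after L5 α=4/5: [3811/20, 859/10, 37]
rounded: [191, 86, 37]


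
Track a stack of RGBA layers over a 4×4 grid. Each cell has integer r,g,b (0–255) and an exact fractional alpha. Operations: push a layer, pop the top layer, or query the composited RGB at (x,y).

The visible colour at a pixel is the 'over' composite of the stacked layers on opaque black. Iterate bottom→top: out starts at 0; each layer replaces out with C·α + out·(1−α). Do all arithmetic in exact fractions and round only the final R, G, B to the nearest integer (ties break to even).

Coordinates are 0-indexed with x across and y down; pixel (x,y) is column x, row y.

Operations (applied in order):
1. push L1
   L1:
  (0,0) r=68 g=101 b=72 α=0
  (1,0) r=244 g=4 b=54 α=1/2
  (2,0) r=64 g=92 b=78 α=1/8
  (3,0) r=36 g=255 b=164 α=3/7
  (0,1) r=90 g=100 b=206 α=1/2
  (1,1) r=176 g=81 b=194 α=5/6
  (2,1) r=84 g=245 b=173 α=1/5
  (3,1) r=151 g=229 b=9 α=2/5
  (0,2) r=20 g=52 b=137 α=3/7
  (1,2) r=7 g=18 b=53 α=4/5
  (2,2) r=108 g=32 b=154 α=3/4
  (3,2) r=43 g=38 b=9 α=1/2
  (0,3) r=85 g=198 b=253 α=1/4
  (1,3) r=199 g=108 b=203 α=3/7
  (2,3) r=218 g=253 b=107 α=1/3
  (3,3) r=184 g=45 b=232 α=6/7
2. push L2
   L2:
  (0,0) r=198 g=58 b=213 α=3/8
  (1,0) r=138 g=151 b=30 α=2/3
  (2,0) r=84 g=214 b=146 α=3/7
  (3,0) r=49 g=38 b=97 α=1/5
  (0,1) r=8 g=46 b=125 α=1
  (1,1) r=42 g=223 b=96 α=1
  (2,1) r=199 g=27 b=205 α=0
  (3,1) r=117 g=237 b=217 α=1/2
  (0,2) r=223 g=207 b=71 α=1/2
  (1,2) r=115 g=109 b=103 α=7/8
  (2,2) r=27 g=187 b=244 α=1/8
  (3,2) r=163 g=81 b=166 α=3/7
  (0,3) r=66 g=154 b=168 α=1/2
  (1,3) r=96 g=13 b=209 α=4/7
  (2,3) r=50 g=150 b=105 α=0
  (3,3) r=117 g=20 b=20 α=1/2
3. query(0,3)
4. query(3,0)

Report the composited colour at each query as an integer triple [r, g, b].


(0,3) stack=L1,L2; from [0,0,0]:
+L1 (α=1/4) → [85/4, 99/2, 253/4]
+L2 (α=1/2) → [349/8, 407/4, 925/8]
= [44, 102, 116]

(3,0) stack=L1,L2; from [0,0,0]:
after L1 α=3/7: [108/7, 765/7, 492/7]
after L2 α=1/5: [155/7, 3326/35, 2647/35]
→ [22, 95, 76]


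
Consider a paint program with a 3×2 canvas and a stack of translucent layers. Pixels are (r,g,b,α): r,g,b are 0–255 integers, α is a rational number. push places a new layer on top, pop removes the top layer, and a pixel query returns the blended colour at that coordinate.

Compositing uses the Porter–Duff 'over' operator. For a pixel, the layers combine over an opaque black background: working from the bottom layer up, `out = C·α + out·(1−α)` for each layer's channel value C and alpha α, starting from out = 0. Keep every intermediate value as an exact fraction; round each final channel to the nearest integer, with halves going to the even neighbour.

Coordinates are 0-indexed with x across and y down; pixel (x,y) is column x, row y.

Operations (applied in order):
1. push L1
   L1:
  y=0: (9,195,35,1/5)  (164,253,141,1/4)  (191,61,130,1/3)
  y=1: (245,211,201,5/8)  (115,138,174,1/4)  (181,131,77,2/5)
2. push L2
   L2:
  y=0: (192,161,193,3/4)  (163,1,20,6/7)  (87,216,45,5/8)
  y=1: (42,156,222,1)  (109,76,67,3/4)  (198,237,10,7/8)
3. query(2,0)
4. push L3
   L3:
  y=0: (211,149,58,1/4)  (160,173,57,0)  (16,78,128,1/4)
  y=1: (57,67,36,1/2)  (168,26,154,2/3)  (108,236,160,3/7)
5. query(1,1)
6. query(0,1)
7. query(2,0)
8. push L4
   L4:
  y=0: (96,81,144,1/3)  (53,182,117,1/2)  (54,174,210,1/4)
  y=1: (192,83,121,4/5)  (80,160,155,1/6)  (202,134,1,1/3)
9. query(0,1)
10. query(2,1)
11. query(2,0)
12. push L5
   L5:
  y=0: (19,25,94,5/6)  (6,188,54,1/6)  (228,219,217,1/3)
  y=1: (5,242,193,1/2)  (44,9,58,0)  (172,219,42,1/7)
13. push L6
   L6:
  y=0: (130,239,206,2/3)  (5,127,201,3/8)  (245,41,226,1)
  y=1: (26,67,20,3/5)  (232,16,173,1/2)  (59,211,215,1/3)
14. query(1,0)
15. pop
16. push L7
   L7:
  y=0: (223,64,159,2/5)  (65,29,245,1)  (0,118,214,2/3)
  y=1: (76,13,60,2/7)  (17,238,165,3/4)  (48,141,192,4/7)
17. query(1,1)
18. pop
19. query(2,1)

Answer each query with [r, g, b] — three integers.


(2,0) stack=L1,L2; from [0,0,0]:
after L1 α=1/3: [191/3, 61/3, 130/3]
after L2 α=5/8: [313/4, 1141/8, 355/8]
rounded: [78, 143, 44]

at x=1,y=1 over L1,L2,L3:
after L1 α=1/4: [115/4, 69/2, 87/2]
after L2 α=3/4: [1423/16, 525/8, 489/8]
after L3 α=2/3: [6799/48, 941/24, 2953/24]
→ [142, 39, 123]

query (0,1) [L1,L2,L3] — begin 0,0,0
+L1 (α=5/8) → [1225/8, 1055/8, 1005/8]
+L2 (α=1) → [42, 156, 222]
+L3 (α=1/2) → [99/2, 223/2, 129]
= [50, 112, 129]

query (2,0) [L1,L2,L3] — begin 0,0,0
L1 α=1/3: [191/3, 61/3, 130/3]
L2 α=5/8: [313/4, 1141/8, 355/8]
L3 α=1/4: [1003/16, 4047/32, 2089/32]
rounded: [63, 126, 65]

query (0,1) [L1,L2,L3,L4] — begin 0,0,0
after L1 α=5/8: [1225/8, 1055/8, 1005/8]
after L2 α=1: [42, 156, 222]
after L3 α=1/2: [99/2, 223/2, 129]
after L4 α=4/5: [327/2, 887/10, 613/5]
= [164, 89, 123]

at x=2,y=1 over L1,L2,L3,L4:
+L1 (α=2/5) → [362/5, 262/5, 154/5]
+L2 (α=7/8) → [1823/10, 8557/40, 63/5]
+L3 (α=3/7) → [5266/35, 15637/70, 2652/35]
+L4 (α=1/3) → [17602/105, 20327/105, 5339/105]
rounded: [168, 194, 51]

query (2,0) [L1,L2,L3,L4] — begin 0,0,0
after L1 α=1/3: [191/3, 61/3, 130/3]
after L2 α=5/8: [313/4, 1141/8, 355/8]
after L3 α=1/4: [1003/16, 4047/32, 2089/32]
after L4 α=1/4: [3873/64, 17709/128, 12987/128]
→ [61, 138, 101]

query (1,0) [L1,L2,L3,L4,L5,L6] — begin 0,0,0
L1 α=1/4: [41, 253/4, 141/4]
L2 α=6/7: [1019/7, 277/28, 621/28]
L3 α=0: [1019/7, 277/28, 621/28]
L4 α=1/2: [695/7, 5373/56, 3897/56]
L5 α=1/6: [3517/42, 37393/336, 7503/112]
L6 α=3/8: [18215/336, 314981/2688, 105051/896]
= [54, 117, 117]

query (1,1) [L1,L2,L3,L4,L5,L7] — begin 0,0,0
+L1 (α=1/4) → [115/4, 69/2, 87/2]
+L2 (α=3/4) → [1423/16, 525/8, 489/8]
+L3 (α=2/3) → [6799/48, 941/24, 2953/24]
+L4 (α=1/6) → [37835/288, 8545/144, 18485/144]
+L5 (α=0) → [37835/288, 8545/144, 18485/144]
+L7 (α=3/4) → [52523/1152, 111361/576, 89765/576]
rounded: [46, 193, 156]

query (2,1) [L1,L2,L3,L4,L5] — begin 0,0,0
L1 α=2/5: [362/5, 262/5, 154/5]
L2 α=7/8: [1823/10, 8557/40, 63/5]
L3 α=3/7: [5266/35, 15637/70, 2652/35]
L4 α=1/3: [17602/105, 20327/105, 5339/105]
L5 α=1/7: [41224/245, 48319/245, 12148/245]
= [168, 197, 50]


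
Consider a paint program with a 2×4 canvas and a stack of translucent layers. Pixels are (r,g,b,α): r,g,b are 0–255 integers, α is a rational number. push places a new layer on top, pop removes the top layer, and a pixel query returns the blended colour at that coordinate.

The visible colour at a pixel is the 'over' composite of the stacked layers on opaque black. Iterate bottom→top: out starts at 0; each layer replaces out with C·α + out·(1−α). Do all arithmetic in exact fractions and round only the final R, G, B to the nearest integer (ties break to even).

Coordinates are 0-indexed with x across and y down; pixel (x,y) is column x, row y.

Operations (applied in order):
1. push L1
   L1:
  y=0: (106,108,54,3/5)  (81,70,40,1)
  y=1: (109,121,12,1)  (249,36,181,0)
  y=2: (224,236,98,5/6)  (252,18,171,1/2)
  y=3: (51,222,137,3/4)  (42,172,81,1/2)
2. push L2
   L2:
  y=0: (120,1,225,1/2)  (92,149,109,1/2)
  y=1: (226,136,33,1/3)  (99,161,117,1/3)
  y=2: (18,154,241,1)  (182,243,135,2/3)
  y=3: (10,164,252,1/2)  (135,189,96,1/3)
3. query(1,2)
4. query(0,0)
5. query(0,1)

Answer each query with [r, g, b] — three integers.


query (1,2) [L1,L2] — begin 0,0,0
L1 α=1/2: [126, 9, 171/2]
L2 α=2/3: [490/3, 165, 237/2]
= [163, 165, 118]

query (0,0) [L1,L2] — begin 0,0,0
L1 α=3/5: [318/5, 324/5, 162/5]
L2 α=1/2: [459/5, 329/10, 1287/10]
= [92, 33, 129]

query (0,1) [L1,L2] — begin 0,0,0
L1 α=1: [109, 121, 12]
L2 α=1/3: [148, 126, 19]
= [148, 126, 19]


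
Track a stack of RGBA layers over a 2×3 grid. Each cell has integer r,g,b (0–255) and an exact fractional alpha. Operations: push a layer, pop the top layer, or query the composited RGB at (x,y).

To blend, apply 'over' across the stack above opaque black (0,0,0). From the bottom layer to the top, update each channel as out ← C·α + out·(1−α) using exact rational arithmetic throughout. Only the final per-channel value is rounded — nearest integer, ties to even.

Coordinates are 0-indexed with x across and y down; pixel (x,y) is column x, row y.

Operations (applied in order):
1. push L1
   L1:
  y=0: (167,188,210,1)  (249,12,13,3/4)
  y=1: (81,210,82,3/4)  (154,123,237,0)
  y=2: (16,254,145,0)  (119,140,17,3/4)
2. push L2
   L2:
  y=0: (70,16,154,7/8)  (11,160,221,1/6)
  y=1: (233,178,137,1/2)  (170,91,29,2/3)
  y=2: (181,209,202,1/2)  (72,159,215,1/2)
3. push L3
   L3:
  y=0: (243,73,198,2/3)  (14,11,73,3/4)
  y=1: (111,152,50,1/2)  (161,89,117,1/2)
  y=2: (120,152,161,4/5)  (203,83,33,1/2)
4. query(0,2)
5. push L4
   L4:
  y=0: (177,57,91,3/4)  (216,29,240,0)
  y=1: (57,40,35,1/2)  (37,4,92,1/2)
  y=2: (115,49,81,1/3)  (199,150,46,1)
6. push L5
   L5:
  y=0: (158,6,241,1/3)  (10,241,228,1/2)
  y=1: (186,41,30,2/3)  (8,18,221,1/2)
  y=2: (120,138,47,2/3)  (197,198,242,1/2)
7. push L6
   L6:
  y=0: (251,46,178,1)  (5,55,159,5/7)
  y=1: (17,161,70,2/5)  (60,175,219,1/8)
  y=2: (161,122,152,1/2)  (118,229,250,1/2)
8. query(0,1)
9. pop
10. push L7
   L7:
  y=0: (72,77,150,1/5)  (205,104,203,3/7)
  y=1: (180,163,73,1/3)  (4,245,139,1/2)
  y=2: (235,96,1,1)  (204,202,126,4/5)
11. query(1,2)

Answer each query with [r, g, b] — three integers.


query (0,2) [L1,L2,L3] — begin 0,0,0
L1 α=0: [0, 0, 0]
L2 α=1/2: [181/2, 209/2, 101]
L3 α=4/5: [1141/10, 285/2, 149]
→ [114, 142, 149]

at x=0,y=1 over L1,L2,L3,L4,L5,L6:
after L1 α=3/4: [243/4, 315/2, 123/2]
after L2 α=1/2: [1175/8, 671/4, 397/4]
after L3 α=1/2: [2063/16, 1279/8, 597/8]
after L4 α=1/2: [2975/32, 1599/16, 877/16]
after L5 α=2/3: [14879/96, 2911/48, 1837/48]
after L6 α=2/5: [15967/160, 8063/80, 4077/80]
rounded: [100, 101, 51]

at x=1,y=2 over L1,L2,L3,L4,L5,L7:
+L1 (α=3/4) → [357/4, 105, 51/4]
+L2 (α=1/2) → [645/8, 132, 911/8]
+L3 (α=1/2) → [2269/16, 215/2, 1175/16]
+L4 (α=1) → [199, 150, 46]
+L5 (α=1/2) → [198, 174, 144]
+L7 (α=4/5) → [1014/5, 982/5, 648/5]
rounded: [203, 196, 130]


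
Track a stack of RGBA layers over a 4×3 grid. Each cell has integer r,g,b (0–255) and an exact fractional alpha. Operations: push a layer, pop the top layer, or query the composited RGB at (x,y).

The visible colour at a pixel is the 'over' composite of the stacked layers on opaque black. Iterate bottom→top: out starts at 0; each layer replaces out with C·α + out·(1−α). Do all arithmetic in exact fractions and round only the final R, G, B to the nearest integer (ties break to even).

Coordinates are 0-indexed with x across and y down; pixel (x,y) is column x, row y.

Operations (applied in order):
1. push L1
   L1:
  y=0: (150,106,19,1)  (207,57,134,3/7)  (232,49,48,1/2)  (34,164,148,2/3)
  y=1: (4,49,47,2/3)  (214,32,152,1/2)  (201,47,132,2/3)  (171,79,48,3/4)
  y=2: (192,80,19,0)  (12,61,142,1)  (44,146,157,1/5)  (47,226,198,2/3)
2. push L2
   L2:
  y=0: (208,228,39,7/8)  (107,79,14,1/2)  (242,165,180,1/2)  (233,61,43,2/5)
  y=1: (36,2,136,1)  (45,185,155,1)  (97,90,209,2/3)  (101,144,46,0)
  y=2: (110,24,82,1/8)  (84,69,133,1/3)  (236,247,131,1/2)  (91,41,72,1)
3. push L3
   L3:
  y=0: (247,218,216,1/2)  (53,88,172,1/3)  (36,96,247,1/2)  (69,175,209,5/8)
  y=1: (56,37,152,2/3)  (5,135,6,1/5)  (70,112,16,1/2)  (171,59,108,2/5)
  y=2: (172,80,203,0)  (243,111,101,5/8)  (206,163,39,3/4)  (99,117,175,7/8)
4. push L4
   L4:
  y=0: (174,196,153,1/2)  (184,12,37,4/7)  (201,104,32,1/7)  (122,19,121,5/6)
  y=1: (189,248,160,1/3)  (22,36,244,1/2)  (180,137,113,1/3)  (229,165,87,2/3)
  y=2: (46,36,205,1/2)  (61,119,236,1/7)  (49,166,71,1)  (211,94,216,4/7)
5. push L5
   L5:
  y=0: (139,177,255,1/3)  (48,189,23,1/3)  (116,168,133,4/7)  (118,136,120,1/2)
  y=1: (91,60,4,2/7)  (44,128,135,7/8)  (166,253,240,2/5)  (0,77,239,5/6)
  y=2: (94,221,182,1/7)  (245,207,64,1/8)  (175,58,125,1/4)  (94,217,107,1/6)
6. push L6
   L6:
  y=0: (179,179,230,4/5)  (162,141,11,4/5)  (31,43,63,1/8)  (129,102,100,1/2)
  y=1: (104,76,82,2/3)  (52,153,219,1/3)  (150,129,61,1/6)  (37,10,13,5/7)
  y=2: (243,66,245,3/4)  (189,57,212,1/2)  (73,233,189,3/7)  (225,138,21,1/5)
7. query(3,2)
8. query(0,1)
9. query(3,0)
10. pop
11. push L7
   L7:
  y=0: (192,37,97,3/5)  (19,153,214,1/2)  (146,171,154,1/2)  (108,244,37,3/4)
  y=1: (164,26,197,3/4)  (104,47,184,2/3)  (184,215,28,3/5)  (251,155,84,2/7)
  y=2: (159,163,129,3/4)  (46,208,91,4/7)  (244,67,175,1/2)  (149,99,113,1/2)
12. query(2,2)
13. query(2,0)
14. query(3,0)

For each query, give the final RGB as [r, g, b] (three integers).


at x=3,y=2 over L1,L2,L3,L4,L5,L6:
after L1 α=2/3: [94/3, 452/3, 132]
after L2 α=1: [91, 41, 72]
after L3 α=7/8: [98, 215/2, 1297/8]
after L4 α=4/7: [1138/7, 1397/14, 10803/56]
after L5 α=1/6: [1058/7, 3341/28, 60007/336]
after L6 α=1/5: [5807/35, 4307/35, 61771/420]
= [166, 123, 147]

(0,1) stack=L1,L2,L3,L4,L5,L6; from [0,0,0]:
L1 α=2/3: [8/3, 98/3, 94/3]
L2 α=1: [36, 2, 136]
L3 α=2/3: [148/3, 76/3, 440/3]
L4 α=1/3: [863/9, 896/9, 1360/9]
L5 α=2/7: [5953/63, 5560/63, 6872/63]
L6 α=2/3: [19057/189, 15136/189, 17204/189]
rounded: [101, 80, 91]

(3,0) stack=L1,L2,L3,L4,L5,L6; from [0,0,0]:
L1 α=2/3: [68/3, 328/3, 296/3]
L2 α=2/5: [534/5, 90, 382/5]
L3 α=5/8: [3327/40, 1145/8, 6371/40]
L4 α=5/6: [27727/240, 635/16, 30571/240]
L5 α=1/2: [56047/480, 2811/32, 59371/480]
L6 α=1/2: [117967/960, 6075/64, 107371/960]
→ [123, 95, 112]

query (2,2) [L1,L2,L3,L4,L5,L7] — begin 0,0,0
+L1 (α=1/5) → [44/5, 146/5, 157/5]
+L2 (α=1/2) → [612/5, 1381/10, 406/5]
+L3 (α=3/4) → [1851/10, 6271/40, 991/20]
+L4 (α=1) → [49, 166, 71]
+L5 (α=1/4) → [161/2, 139, 169/2]
+L7 (α=1/2) → [649/4, 103, 519/4]
rounded: [162, 103, 130]

at x=2,y=0 over L1,L2,L3,L4,L5,L7:
+L1 (α=1/2) → [116, 49/2, 24]
+L2 (α=1/2) → [179, 379/4, 102]
+L3 (α=1/2) → [215/2, 763/8, 349/2]
+L4 (α=1/7) → [846/7, 2705/28, 1079/7]
+L5 (α=4/7) → [5786/49, 26931/196, 6961/49]
+L7 (α=1/2) → [6470/49, 60447/392, 14507/98]
→ [132, 154, 148]

at x=3,y=0 over L1,L2,L3,L4,L5,L7:
after L1 α=2/3: [68/3, 328/3, 296/3]
after L2 α=2/5: [534/5, 90, 382/5]
after L3 α=5/8: [3327/40, 1145/8, 6371/40]
after L4 α=5/6: [27727/240, 635/16, 30571/240]
after L5 α=1/2: [56047/480, 2811/32, 59371/480]
after L7 α=3/4: [211567/1920, 26235/128, 112651/1920]
rounded: [110, 205, 59]


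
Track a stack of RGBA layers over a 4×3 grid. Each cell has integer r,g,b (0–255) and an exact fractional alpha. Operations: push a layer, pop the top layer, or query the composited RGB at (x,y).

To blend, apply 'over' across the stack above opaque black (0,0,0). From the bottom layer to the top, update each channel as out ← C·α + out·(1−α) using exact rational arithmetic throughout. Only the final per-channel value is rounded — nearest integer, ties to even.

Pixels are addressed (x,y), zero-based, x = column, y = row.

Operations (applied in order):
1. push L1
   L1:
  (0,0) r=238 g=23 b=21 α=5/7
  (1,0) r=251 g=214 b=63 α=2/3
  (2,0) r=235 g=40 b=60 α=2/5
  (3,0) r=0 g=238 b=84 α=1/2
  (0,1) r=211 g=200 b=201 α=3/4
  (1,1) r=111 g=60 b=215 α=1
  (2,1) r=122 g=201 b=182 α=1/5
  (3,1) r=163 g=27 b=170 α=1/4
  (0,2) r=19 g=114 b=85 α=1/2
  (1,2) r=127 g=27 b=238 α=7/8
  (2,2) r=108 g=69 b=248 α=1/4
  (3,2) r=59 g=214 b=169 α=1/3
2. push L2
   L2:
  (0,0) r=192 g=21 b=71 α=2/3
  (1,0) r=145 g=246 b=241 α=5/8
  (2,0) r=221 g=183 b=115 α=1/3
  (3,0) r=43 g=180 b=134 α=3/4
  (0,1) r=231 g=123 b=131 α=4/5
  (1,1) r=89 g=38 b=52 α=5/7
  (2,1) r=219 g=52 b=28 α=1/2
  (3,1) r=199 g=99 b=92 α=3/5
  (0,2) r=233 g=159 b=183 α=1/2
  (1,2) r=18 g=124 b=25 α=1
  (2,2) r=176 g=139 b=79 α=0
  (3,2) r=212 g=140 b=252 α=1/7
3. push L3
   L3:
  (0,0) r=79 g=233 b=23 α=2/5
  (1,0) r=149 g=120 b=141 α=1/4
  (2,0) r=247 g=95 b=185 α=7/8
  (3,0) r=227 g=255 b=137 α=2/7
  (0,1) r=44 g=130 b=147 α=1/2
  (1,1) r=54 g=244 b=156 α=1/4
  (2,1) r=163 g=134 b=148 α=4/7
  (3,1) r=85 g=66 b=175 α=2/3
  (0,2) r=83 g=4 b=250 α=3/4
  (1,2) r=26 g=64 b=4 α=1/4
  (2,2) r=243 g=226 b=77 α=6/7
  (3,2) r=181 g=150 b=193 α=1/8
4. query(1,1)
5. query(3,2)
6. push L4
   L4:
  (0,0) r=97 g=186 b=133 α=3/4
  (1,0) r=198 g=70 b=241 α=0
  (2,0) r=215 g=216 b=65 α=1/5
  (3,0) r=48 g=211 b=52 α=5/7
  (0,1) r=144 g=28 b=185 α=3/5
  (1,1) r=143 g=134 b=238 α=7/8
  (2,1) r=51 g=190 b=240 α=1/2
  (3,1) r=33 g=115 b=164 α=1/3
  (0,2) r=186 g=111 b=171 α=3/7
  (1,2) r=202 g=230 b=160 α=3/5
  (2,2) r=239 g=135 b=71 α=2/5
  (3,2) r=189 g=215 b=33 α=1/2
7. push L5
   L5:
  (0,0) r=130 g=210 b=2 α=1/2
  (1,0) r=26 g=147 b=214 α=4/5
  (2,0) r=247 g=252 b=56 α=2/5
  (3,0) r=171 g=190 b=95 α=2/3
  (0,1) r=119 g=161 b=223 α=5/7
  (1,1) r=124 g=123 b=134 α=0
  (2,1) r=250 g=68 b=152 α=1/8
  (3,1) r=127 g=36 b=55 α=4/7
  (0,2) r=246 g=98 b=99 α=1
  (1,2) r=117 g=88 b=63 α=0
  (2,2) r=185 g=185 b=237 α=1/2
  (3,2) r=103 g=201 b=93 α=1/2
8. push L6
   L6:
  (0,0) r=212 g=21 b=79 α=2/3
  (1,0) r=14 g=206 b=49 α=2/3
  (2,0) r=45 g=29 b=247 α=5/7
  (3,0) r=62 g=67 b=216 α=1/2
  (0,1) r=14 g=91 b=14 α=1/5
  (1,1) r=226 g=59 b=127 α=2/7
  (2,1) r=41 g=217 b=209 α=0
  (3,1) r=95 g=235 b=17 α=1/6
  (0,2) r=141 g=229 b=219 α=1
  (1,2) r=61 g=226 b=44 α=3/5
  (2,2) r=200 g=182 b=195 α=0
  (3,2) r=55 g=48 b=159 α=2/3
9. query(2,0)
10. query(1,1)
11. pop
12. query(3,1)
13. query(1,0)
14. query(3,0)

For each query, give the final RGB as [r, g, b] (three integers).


query (1,1) [L1,L2,L3] — begin 0,0,0
after L1 α=1: [111, 60, 215]
after L2 α=5/7: [667/7, 310/7, 690/7]
after L3 α=1/4: [2379/28, 1319/14, 1581/14]
→ [85, 94, 113]

at x=3,y=2 over L1,L2,L3:
after L1 α=1/3: [59/3, 214/3, 169/3]
after L2 α=1/7: [330/7, 568/7, 590/7]
after L3 α=1/8: [511/8, 359/4, 783/8]
→ [64, 90, 98]

(2,0) stack=L1,L2,L3,L4,L5,L6; from [0,0,0]:
L1 α=2/5: [94, 16, 24]
L2 α=1/3: [409/3, 215/3, 163/3]
L3 α=7/8: [1399/6, 1105/12, 506/3]
L4 α=1/5: [3443/15, 1753/15, 2219/15]
L5 α=2/5: [5913/25, 4273/25, 2779/25]
L6 α=5/7: [2493/25, 12171/175, 36433/175]
rounded: [100, 70, 208]

query (1,1) [L1,L2,L3,L4,L5,L6] — begin 0,0,0
after L1 α=1: [111, 60, 215]
after L2 α=5/7: [667/7, 310/7, 690/7]
after L3 α=1/4: [2379/28, 1319/14, 1581/14]
after L4 α=7/8: [30407/224, 14451/112, 24905/112]
after L5 α=0: [30407/224, 14451/112, 24905/112]
after L6 α=2/7: [253283/1568, 85471/784, 152973/784]
= [162, 109, 195]

(3,1) stack=L1,L2,L3,L4,L5; from [0,0,0]:
after L1 α=1/4: [163/4, 27/4, 85/2]
after L2 α=3/5: [1357/10, 621/10, 361/5]
after L3 α=2/3: [1019/10, 647/10, 2111/15]
after L4 α=1/3: [1184/15, 1222/15, 6682/45]
after L5 α=4/7: [532/5, 1942/35, 1426/15]
rounded: [106, 55, 95]

query (1,0) [L1,L2,L3,L4,L5] — begin 0,0,0
+L1 (α=2/3) → [502/3, 428/3, 42]
+L2 (α=5/8) → [1227/8, 829/4, 1331/8]
+L3 (α=1/4) → [4873/32, 2967/16, 5121/32]
+L4 (α=0) → [4873/32, 2967/16, 5121/32]
+L5 (α=4/5) → [8201/160, 2475/16, 32513/160]
→ [51, 155, 203]

(3,0) stack=L1,L2,L3,L4,L5; from [0,0,0]:
+L1 (α=1/2) → [0, 119, 42]
+L2 (α=3/4) → [129/4, 659/4, 111]
+L3 (α=2/7) → [2461/28, 5335/28, 829/7]
+L4 (α=5/7) → [5821/98, 20105/98, 3478/49]
+L5 (α=2/3) → [39337/294, 19115/98, 12788/147]
rounded: [134, 195, 87]


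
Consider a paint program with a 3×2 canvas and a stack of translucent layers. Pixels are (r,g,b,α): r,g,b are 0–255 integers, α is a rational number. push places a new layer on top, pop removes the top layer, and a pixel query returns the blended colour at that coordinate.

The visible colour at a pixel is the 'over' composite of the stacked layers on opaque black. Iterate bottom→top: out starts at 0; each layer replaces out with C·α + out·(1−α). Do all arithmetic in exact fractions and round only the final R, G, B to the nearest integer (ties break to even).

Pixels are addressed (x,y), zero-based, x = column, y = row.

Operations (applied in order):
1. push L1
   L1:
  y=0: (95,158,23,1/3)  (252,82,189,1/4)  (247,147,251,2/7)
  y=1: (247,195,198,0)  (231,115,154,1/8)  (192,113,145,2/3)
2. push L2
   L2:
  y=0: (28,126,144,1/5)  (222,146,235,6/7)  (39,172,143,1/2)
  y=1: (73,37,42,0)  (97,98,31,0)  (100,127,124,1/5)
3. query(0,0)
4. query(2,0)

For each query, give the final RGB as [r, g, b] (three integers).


at x=0,y=0 over L1,L2:
after L1 α=1/3: [95/3, 158/3, 23/3]
after L2 α=1/5: [464/15, 202/3, 524/15]
→ [31, 67, 35]

(2,0) stack=L1,L2; from [0,0,0]:
L1 α=2/7: [494/7, 42, 502/7]
L2 α=1/2: [767/14, 107, 1503/14]
rounded: [55, 107, 107]


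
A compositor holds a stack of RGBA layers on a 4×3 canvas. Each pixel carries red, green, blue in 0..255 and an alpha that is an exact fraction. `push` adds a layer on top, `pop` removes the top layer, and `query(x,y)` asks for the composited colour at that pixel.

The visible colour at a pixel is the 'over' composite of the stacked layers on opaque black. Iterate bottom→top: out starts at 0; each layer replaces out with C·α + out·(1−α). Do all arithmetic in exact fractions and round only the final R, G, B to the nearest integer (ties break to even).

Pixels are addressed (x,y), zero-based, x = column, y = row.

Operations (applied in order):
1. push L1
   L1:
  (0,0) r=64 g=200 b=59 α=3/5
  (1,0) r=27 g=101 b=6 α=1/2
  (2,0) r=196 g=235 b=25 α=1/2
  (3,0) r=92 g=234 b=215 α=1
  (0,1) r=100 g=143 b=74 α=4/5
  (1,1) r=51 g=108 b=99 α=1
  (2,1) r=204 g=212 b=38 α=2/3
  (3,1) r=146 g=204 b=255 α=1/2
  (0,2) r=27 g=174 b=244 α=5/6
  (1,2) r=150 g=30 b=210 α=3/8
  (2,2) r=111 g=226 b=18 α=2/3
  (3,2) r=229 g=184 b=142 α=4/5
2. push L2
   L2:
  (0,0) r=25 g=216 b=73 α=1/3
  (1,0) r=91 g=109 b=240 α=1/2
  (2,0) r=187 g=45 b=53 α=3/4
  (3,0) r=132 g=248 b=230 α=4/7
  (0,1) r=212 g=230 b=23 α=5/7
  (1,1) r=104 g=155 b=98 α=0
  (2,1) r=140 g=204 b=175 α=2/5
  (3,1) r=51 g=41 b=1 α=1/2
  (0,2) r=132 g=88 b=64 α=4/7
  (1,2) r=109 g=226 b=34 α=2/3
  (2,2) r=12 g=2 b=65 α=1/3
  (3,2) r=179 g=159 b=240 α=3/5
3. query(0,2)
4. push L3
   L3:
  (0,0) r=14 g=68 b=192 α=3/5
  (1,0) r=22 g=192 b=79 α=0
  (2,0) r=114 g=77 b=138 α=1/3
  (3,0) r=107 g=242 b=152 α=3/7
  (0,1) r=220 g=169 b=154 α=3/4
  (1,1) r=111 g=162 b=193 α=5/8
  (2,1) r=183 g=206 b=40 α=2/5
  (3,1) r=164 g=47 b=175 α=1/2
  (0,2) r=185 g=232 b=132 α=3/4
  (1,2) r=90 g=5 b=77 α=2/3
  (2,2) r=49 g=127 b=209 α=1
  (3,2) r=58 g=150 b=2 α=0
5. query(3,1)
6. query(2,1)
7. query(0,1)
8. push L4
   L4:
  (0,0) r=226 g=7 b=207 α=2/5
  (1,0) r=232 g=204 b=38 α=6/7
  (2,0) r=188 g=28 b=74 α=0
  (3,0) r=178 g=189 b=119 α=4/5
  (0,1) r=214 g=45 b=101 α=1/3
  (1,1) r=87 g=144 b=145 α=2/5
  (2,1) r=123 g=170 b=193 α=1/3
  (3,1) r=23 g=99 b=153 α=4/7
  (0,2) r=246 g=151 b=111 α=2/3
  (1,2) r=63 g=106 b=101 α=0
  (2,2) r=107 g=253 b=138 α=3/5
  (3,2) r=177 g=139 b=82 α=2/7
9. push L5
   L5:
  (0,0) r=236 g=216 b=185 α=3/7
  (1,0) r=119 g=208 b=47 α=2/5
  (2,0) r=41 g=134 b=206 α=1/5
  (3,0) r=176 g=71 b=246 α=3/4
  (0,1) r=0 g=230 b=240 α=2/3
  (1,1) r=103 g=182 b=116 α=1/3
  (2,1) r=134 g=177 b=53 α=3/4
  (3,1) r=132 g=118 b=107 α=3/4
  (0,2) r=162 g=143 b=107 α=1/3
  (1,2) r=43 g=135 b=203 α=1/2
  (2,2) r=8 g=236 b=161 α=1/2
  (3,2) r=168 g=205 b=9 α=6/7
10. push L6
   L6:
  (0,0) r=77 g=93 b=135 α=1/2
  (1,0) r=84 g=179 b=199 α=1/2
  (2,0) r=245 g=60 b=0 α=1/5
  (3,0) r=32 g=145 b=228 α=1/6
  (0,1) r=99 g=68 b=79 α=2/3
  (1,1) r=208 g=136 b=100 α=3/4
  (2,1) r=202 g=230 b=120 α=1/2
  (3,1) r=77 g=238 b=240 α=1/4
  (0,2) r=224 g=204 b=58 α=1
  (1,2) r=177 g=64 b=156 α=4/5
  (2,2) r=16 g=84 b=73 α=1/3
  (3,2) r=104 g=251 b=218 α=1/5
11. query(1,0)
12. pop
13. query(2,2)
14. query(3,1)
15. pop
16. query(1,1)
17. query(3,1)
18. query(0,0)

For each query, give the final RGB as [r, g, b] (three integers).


(0,2) stack=L1,L2; from [0,0,0]:
L1 α=5/6: [45/2, 145, 610/3]
L2 α=4/7: [1191/14, 787/7, 866/7]
→ [85, 112, 124]

(3,1) stack=L1,L2,L3; from [0,0,0]:
after L1 α=1/2: [73, 102, 255/2]
after L2 α=1/2: [62, 143/2, 257/4]
after L3 α=1/2: [113, 237/4, 957/8]
= [113, 59, 120]

(2,1) stack=L1,L2,L3; from [0,0,0]:
after L1 α=2/3: [136, 424/3, 76/3]
after L2 α=2/5: [688/5, 832/5, 426/5]
after L3 α=2/5: [3894/25, 4556/25, 1678/25]
= [156, 182, 67]

query (0,1) [L1,L2,L3] — begin 0,0,0
after L1 α=4/5: [80, 572/5, 296/5]
after L2 α=5/7: [1220/7, 6894/35, 1167/35]
after L3 α=3/4: [1460/7, 24639/140, 17337/140]
→ [209, 176, 124]

at x=1,y=0 over L1,L2,L3,L4,L5,L6:
after L1 α=1/2: [27/2, 101/2, 3]
after L2 α=1/2: [209/4, 319/4, 243/2]
after L3 α=0: [209/4, 319/4, 243/2]
after L4 α=6/7: [5777/28, 745/4, 699/14]
after L5 α=2/5: [4799/28, 3899/20, 3413/70]
after L6 α=1/2: [7151/56, 7479/40, 17343/140]
= [128, 187, 124]

query (2,2) [L1,L2,L3,L4,L5] — begin 0,0,0
+L1 (α=2/3) → [74, 452/3, 12]
+L2 (α=1/3) → [160/3, 910/9, 89/3]
+L3 (α=1) → [49, 127, 209]
+L4 (α=3/5) → [419/5, 1013/5, 832/5]
+L5 (α=1/2) → [459/10, 2193/10, 1637/10]
rounded: [46, 219, 164]

(3,1) stack=L1,L2,L3,L4,L5; from [0,0,0]:
L1 α=1/2: [73, 102, 255/2]
L2 α=1/2: [62, 143/2, 257/4]
L3 α=1/2: [113, 237/4, 957/8]
L4 α=4/7: [431/7, 2295/28, 7767/56]
L5 α=3/4: [3203/28, 12207/112, 25743/224]
= [114, 109, 115]

at x=1,y=1 over L1,L2,L3,L4:
after L1 α=1: [51, 108, 99]
after L2 α=0: [51, 108, 99]
after L3 α=5/8: [177/2, 567/4, 631/4]
after L4 α=2/5: [879/10, 2853/20, 3053/20]
rounded: [88, 143, 153]

query (3,1) [L1,L2,L3,L4] — begin 0,0,0
L1 α=1/2: [73, 102, 255/2]
L2 α=1/2: [62, 143/2, 257/4]
L3 α=1/2: [113, 237/4, 957/8]
L4 α=4/7: [431/7, 2295/28, 7767/56]
rounded: [62, 82, 139]

at x=0,y=0 over L1,L2,L3,L4:
+L1 (α=3/5) → [192/5, 120, 177/5]
+L2 (α=1/3) → [509/15, 152, 719/15]
+L3 (α=3/5) → [1648/75, 508/5, 10078/75]
+L4 (α=2/5) → [12948/125, 1594/25, 20428/125]
= [104, 64, 163]


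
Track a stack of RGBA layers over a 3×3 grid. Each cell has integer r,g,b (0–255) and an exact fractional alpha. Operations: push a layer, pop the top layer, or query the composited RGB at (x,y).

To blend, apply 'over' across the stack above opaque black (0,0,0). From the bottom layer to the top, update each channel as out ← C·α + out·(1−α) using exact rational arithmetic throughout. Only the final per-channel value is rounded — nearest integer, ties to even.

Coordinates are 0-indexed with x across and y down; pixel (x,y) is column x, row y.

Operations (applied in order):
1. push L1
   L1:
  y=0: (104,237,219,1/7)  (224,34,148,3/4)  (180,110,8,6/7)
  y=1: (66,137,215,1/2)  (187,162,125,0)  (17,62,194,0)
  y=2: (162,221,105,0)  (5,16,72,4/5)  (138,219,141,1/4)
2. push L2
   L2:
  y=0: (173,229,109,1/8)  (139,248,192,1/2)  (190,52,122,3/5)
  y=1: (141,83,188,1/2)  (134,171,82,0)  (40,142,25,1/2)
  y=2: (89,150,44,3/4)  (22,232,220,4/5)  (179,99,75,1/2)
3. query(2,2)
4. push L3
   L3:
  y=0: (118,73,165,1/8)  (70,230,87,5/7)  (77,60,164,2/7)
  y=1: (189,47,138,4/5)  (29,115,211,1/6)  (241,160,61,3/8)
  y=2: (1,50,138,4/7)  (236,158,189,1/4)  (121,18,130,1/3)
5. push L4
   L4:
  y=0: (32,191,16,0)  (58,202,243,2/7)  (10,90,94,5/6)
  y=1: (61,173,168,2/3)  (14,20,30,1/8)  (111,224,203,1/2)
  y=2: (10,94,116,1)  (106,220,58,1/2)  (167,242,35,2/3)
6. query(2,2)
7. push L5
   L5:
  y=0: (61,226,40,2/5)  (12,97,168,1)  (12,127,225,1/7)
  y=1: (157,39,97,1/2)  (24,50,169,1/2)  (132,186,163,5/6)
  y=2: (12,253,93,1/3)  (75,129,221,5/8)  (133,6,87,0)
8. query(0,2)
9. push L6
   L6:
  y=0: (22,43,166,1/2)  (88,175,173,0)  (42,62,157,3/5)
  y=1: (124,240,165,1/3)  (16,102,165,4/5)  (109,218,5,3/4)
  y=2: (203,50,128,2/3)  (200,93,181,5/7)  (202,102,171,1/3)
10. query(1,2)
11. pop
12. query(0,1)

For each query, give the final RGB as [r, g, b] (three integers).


at x=2,y=2 over L1,L2:
L1 α=1/4: [69/2, 219/4, 141/4]
L2 α=1/2: [427/4, 615/8, 441/8]
= [107, 77, 55]

at x=2,y=2 over L1,L2,L3,L4:
+L1 (α=1/4) → [69/2, 219/4, 141/4]
+L2 (α=1/2) → [427/4, 615/8, 441/8]
+L3 (α=1/3) → [223/2, 229/4, 961/12]
+L4 (α=2/3) → [297/2, 2165/12, 1801/36]
→ [148, 180, 50]

at x=0,y=2 over L1,L2,L3,L4,L5:
+L1 (α=0) → [0, 0, 0]
+L2 (α=3/4) → [267/4, 225/2, 33]
+L3 (α=4/7) → [817/28, 1075/14, 93]
+L4 (α=1) → [10, 94, 116]
+L5 (α=1/3) → [32/3, 147, 325/3]
rounded: [11, 147, 108]

(1,2) stack=L1,L2,L3,L4,L5,L6; from [0,0,0]:
after L1 α=4/5: [4, 64/5, 288/5]
after L2 α=4/5: [92/5, 4704/25, 4688/25]
after L3 α=1/4: [364/5, 9031/50, 18789/100]
after L4 α=1/2: [447/5, 20031/100, 24589/200]
after L5 α=5/8: [402/5, 124593/800, 294767/1600]
after L6 α=5/7: [5804/35, 310593/2800, 1018767/5600]
→ [166, 111, 182]

(0,1) stack=L1,L2,L3,L4,L5; from [0,0,0]:
L1 α=1/2: [33, 137/2, 215/2]
L2 α=1/2: [87, 303/4, 591/4]
L3 α=4/5: [843/5, 211/4, 2799/20]
L4 α=2/3: [1453/15, 1595/12, 3173/20]
L5 α=1/2: [1904/15, 2063/24, 5113/40]
= [127, 86, 128]
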